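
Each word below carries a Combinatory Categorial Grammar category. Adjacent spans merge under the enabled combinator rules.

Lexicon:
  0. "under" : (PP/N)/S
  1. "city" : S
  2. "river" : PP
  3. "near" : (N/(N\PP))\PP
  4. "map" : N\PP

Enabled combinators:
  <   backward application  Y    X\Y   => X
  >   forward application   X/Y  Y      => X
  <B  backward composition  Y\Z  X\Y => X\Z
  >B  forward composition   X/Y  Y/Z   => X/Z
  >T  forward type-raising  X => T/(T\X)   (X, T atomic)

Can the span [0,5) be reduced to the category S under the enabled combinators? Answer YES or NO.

NO

(PP/N)/S S PP (N/(N\PP))\PP N\PP
CKY chart[0,5] = {N/(N\PP), NP/(NP\PP), PP, PP/(N\N), PP/(PP\PP), S/(S\PP)}; S ∉ chart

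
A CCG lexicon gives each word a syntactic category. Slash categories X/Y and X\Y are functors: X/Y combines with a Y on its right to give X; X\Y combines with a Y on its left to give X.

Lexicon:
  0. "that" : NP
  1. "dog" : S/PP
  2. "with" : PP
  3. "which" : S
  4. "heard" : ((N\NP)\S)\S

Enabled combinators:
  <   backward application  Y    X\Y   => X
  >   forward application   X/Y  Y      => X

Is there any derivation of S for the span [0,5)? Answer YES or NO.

NO

NP S/PP PP S ((N\NP)\S)\S
CKY chart[0,5] = {N}; S ∉ chart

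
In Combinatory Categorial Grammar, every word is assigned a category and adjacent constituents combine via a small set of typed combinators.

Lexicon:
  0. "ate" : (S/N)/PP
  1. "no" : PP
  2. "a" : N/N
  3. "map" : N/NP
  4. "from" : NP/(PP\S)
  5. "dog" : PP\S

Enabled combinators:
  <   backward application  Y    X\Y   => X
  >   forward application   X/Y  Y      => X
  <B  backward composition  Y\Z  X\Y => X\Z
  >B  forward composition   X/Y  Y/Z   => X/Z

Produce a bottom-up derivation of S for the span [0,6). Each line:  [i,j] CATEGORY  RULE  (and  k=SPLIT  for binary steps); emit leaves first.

[0,1] (S/N)/PP  lex  "ate"
[1,2] PP  lex  "no"
[0,2] S/N  >  k=1
[2,3] N/N  lex  "a"
[3,4] N/NP  lex  "map"
[2,4] N/NP  >B  k=3
[0,4] S/NP  >B  k=2
[4,5] NP/(PP\S)  lex  "from"
[5,6] PP\S  lex  "dog"
[4,6] NP  >  k=5
[0,6] S  >  k=4

[0,6] S   >
  [0,4] S/NP   >B
    [0,2] S/N   >
      [0,1] "ate" : (S/N)/PP
      [1,2] "no" : PP
    [2,4] N/NP   >B
      [2,3] "a" : N/N
      [3,4] "map" : N/NP
  [4,6] NP   >
    [4,5] "from" : NP/(PP\S)
    [5,6] "dog" : PP\S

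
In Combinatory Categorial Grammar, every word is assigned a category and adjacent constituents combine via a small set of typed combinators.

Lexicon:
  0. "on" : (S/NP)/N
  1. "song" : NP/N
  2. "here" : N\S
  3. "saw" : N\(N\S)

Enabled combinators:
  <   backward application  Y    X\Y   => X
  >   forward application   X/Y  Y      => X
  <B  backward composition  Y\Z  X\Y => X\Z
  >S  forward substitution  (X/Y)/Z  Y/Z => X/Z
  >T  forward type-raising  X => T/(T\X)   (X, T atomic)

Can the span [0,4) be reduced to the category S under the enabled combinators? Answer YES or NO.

YES

[0,4] S   >
  [0,2] S/N   >S
    [0,1] "on" : (S/NP)/N
    [1,2] "song" : NP/N
  [2,4] N   <
    [2,3] "here" : N\S
    [3,4] "saw" : N\(N\S)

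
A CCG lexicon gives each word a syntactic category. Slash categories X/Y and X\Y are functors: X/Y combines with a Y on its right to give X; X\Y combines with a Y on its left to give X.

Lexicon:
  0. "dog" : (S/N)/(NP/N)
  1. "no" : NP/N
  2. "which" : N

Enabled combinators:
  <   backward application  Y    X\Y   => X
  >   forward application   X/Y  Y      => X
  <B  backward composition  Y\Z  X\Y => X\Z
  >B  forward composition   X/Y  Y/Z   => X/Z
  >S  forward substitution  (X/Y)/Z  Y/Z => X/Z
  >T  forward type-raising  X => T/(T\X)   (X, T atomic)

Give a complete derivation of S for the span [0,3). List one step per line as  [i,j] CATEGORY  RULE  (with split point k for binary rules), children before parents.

[0,3] S   >
  [0,2] S/N   >
    [0,1] "dog" : (S/N)/(NP/N)
    [1,2] "no" : NP/N
  [2,3] "which" : N

[0,1] (S/N)/(NP/N)  lex  "dog"
[1,2] NP/N  lex  "no"
[0,2] S/N  >  k=1
[2,3] N  lex  "which"
[0,3] S  >  k=2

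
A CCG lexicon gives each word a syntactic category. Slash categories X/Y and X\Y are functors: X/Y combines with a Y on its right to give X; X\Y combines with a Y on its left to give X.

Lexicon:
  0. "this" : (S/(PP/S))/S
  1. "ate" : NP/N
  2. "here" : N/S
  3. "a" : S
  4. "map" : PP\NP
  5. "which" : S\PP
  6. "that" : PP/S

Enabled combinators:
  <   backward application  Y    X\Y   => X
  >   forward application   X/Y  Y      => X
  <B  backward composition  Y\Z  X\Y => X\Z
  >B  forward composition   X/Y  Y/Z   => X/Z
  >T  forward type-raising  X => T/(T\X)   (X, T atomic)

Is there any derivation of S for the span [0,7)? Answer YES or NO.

[0,7] S   >
  [0,6] S/(PP/S)   >
    [0,1] "this" : (S/(PP/S))/S
    [1,6] S   <
      [1,4] NP   >
        [1,3] NP/S   >B
          [1,2] "ate" : NP/N
          [2,3] "here" : N/S
        [3,4] "a" : S
      [4,6] S\NP   <B
        [4,5] "map" : PP\NP
        [5,6] "which" : S\PP
  [6,7] "that" : PP/S

YES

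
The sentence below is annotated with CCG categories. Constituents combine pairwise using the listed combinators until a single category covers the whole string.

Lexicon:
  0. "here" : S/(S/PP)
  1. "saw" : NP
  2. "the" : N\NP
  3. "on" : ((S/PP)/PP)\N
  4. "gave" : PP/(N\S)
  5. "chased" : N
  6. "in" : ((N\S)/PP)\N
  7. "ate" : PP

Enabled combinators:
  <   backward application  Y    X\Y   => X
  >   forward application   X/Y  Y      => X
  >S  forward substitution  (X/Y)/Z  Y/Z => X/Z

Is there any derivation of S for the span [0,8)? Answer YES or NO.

YES

[0,8] S   >
  [0,1] "here" : S/(S/PP)
  [1,8] S/PP   >
    [1,4] (S/PP)/PP   <
      [1,3] N   <
        [1,2] "saw" : NP
        [2,3] "the" : N\NP
      [3,4] "on" : ((S/PP)/PP)\N
    [4,8] PP   >
      [4,5] "gave" : PP/(N\S)
      [5,8] N\S   >
        [5,7] (N\S)/PP   <
          [5,6] "chased" : N
          [6,7] "in" : ((N\S)/PP)\N
        [7,8] "ate" : PP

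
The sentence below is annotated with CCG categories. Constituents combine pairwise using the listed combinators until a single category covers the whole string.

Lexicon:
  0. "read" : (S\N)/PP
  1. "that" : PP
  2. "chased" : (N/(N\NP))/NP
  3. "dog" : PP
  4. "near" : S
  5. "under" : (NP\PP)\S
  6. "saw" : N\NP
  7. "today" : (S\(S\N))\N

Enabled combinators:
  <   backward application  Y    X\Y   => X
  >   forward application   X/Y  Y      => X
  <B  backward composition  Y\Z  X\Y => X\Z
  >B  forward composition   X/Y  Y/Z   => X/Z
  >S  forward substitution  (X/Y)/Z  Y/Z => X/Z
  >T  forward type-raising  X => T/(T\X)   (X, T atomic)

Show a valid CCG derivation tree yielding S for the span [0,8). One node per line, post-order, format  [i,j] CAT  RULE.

[0,1] (S\N)/PP  lex  "read"
[1,2] PP  lex  "that"
[0,2] S\N  >  k=1
[2,3] (N/(N\NP))/NP  lex  "chased"
[3,4] PP  lex  "dog"
[4,5] S  lex  "near"
[5,6] (NP\PP)\S  lex  "under"
[4,6] NP\PP  <  k=5
[3,6] NP  <  k=4
[2,6] N/(N\NP)  >  k=3
[6,7] N\NP  lex  "saw"
[2,7] N  >  k=6
[7,8] (S\(S\N))\N  lex  "today"
[2,8] S\(S\N)  <  k=7
[0,8] S  <  k=2

[0,8] S   <
  [0,2] S\N   >
    [0,1] "read" : (S\N)/PP
    [1,2] "that" : PP
  [2,8] S\(S\N)   <
    [2,7] N   >
      [2,6] N/(N\NP)   >
        [2,3] "chased" : (N/(N\NP))/NP
        [3,6] NP   <
          [3,4] "dog" : PP
          [4,6] NP\PP   <
            [4,5] "near" : S
            [5,6] "under" : (NP\PP)\S
      [6,7] "saw" : N\NP
    [7,8] "today" : (S\(S\N))\N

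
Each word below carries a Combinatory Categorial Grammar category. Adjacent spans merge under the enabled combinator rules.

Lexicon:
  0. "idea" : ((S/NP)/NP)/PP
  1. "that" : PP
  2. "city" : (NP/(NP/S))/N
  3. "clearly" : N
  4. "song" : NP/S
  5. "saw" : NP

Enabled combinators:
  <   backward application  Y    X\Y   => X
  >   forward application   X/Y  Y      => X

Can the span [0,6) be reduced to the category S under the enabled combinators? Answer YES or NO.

[0,6] S   >
  [0,5] S/NP   >
    [0,2] (S/NP)/NP   >
      [0,1] "idea" : ((S/NP)/NP)/PP
      [1,2] "that" : PP
    [2,5] NP   >
      [2,4] NP/(NP/S)   >
        [2,3] "city" : (NP/(NP/S))/N
        [3,4] "clearly" : N
      [4,5] "song" : NP/S
  [5,6] "saw" : NP

YES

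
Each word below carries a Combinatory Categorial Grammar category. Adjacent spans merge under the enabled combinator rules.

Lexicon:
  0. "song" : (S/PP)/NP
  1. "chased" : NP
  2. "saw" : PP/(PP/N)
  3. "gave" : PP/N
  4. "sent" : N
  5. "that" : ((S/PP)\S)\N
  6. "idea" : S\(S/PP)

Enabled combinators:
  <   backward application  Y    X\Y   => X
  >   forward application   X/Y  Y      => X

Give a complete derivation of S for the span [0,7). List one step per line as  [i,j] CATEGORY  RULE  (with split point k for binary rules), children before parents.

[0,7] S   <
  [0,6] S/PP   <
    [0,4] S   >
      [0,2] S/PP   >
        [0,1] "song" : (S/PP)/NP
        [1,2] "chased" : NP
      [2,4] PP   >
        [2,3] "saw" : PP/(PP/N)
        [3,4] "gave" : PP/N
    [4,6] (S/PP)\S   <
      [4,5] "sent" : N
      [5,6] "that" : ((S/PP)\S)\N
  [6,7] "idea" : S\(S/PP)

[0,1] (S/PP)/NP  lex  "song"
[1,2] NP  lex  "chased"
[0,2] S/PP  >  k=1
[2,3] PP/(PP/N)  lex  "saw"
[3,4] PP/N  lex  "gave"
[2,4] PP  >  k=3
[0,4] S  >  k=2
[4,5] N  lex  "sent"
[5,6] ((S/PP)\S)\N  lex  "that"
[4,6] (S/PP)\S  <  k=5
[0,6] S/PP  <  k=4
[6,7] S\(S/PP)  lex  "idea"
[0,7] S  <  k=6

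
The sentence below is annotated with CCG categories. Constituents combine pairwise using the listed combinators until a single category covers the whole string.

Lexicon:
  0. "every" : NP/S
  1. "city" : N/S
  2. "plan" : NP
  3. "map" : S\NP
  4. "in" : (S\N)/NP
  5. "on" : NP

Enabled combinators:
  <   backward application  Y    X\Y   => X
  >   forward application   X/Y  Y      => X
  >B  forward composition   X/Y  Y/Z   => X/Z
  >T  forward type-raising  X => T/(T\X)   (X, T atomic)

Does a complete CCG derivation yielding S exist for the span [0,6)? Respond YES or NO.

NO

NP/S N/S NP S\NP (S\N)/NP NP
CKY chart[0,6] = {N/(N\NP), NP, NP/(NP\NP), NP/(S\S), PP/(PP\NP), S/(S\NP)}; S ∉ chart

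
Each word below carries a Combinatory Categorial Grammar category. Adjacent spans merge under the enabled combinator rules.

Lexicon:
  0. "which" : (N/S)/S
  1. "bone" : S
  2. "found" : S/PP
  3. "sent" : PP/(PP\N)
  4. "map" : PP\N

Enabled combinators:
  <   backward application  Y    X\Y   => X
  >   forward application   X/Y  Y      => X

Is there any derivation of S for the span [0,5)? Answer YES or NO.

(N/S)/S S S/PP PP/(PP\N) PP\N
CKY chart[0,5] = {N}; S ∉ chart

NO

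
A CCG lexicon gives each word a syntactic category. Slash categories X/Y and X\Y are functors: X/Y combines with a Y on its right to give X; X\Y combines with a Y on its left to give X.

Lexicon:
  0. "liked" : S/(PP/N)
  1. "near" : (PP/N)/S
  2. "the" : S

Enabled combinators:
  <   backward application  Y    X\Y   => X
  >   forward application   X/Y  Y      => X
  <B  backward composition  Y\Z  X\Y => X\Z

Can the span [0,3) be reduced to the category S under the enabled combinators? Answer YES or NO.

YES

[0,3] S   >
  [0,1] "liked" : S/(PP/N)
  [1,3] PP/N   >
    [1,2] "near" : (PP/N)/S
    [2,3] "the" : S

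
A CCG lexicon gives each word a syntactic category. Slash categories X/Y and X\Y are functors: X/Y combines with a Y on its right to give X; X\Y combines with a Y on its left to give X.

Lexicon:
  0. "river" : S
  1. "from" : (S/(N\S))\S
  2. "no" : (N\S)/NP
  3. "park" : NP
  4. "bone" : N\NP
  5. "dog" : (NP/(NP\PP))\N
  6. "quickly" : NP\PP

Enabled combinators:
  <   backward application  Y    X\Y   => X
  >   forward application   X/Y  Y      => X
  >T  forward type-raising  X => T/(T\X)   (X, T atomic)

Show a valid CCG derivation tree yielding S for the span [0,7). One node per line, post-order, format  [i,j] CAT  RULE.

[0,1] S  lex  "river"
[1,2] (S/(N\S))\S  lex  "from"
[0,2] S/(N\S)  <  k=1
[2,3] (N\S)/NP  lex  "no"
[3,4] NP  lex  "park"
[4,5] N\NP  lex  "bone"
[3,5] N  <  k=4
[5,6] (NP/(NP\PP))\N  lex  "dog"
[3,6] NP/(NP\PP)  <  k=5
[6,7] NP\PP  lex  "quickly"
[3,7] NP  >  k=6
[2,7] N\S  >  k=3
[0,7] S  >  k=2

[0,7] S   >
  [0,2] S/(N\S)   <
    [0,1] "river" : S
    [1,2] "from" : (S/(N\S))\S
  [2,7] N\S   >
    [2,3] "no" : (N\S)/NP
    [3,7] NP   >
      [3,6] NP/(NP\PP)   <
        [3,5] N   <
          [3,4] "park" : NP
          [4,5] "bone" : N\NP
        [5,6] "dog" : (NP/(NP\PP))\N
      [6,7] "quickly" : NP\PP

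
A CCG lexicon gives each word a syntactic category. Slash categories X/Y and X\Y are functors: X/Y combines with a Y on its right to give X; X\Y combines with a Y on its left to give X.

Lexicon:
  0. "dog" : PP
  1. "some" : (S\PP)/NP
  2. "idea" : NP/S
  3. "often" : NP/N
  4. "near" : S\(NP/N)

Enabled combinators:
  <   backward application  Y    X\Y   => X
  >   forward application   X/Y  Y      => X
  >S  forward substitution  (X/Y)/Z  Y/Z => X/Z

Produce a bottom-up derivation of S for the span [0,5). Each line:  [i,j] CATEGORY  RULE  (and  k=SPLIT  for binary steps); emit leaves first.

[0,1] PP  lex  "dog"
[1,2] (S\PP)/NP  lex  "some"
[2,3] NP/S  lex  "idea"
[3,4] NP/N  lex  "often"
[4,5] S\(NP/N)  lex  "near"
[3,5] S  <  k=4
[2,5] NP  >  k=3
[1,5] S\PP  >  k=2
[0,5] S  <  k=1

[0,5] S   <
  [0,1] "dog" : PP
  [1,5] S\PP   >
    [1,2] "some" : (S\PP)/NP
    [2,5] NP   >
      [2,3] "idea" : NP/S
      [3,5] S   <
        [3,4] "often" : NP/N
        [4,5] "near" : S\(NP/N)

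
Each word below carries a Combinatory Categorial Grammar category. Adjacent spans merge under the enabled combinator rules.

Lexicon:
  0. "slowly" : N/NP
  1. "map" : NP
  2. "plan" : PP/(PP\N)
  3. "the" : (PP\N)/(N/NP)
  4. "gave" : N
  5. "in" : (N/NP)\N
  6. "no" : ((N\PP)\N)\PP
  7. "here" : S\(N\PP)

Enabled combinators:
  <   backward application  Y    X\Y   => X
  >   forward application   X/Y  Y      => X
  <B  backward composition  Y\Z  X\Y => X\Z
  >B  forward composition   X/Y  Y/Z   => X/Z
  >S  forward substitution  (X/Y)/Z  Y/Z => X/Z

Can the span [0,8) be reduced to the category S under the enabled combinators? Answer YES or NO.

YES

[0,8] S   <
  [0,2] N   >
    [0,1] "slowly" : N/NP
    [1,2] "map" : NP
  [2,8] S\N   <B
    [2,7] (N\PP)\N   <
      [2,6] PP   >
        [2,3] "plan" : PP/(PP\N)
        [3,6] PP\N   >
          [3,4] "the" : (PP\N)/(N/NP)
          [4,6] N/NP   <
            [4,5] "gave" : N
            [5,6] "in" : (N/NP)\N
      [6,7] "no" : ((N\PP)\N)\PP
    [7,8] "here" : S\(N\PP)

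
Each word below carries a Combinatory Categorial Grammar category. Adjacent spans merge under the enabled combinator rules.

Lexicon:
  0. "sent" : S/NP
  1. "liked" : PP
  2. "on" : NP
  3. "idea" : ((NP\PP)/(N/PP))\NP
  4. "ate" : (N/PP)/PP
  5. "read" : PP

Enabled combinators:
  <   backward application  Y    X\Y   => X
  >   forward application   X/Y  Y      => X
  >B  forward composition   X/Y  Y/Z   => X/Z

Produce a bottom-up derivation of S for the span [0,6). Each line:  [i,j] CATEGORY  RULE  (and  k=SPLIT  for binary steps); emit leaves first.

[0,6] S   >
  [0,1] "sent" : S/NP
  [1,6] NP   <
    [1,2] "liked" : PP
    [2,6] NP\PP   >
      [2,4] (NP\PP)/(N/PP)   <
        [2,3] "on" : NP
        [3,4] "idea" : ((NP\PP)/(N/PP))\NP
      [4,6] N/PP   >
        [4,5] "ate" : (N/PP)/PP
        [5,6] "read" : PP

[0,1] S/NP  lex  "sent"
[1,2] PP  lex  "liked"
[2,3] NP  lex  "on"
[3,4] ((NP\PP)/(N/PP))\NP  lex  "idea"
[2,4] (NP\PP)/(N/PP)  <  k=3
[4,5] (N/PP)/PP  lex  "ate"
[5,6] PP  lex  "read"
[4,6] N/PP  >  k=5
[2,6] NP\PP  >  k=4
[1,6] NP  <  k=2
[0,6] S  >  k=1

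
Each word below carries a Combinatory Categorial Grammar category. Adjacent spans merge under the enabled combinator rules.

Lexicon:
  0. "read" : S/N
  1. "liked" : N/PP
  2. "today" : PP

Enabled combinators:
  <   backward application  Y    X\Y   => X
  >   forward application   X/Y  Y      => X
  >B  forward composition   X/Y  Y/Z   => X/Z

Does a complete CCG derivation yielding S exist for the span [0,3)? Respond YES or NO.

[0,3] S   >
  [0,2] S/PP   >B
    [0,1] "read" : S/N
    [1,2] "liked" : N/PP
  [2,3] "today" : PP

YES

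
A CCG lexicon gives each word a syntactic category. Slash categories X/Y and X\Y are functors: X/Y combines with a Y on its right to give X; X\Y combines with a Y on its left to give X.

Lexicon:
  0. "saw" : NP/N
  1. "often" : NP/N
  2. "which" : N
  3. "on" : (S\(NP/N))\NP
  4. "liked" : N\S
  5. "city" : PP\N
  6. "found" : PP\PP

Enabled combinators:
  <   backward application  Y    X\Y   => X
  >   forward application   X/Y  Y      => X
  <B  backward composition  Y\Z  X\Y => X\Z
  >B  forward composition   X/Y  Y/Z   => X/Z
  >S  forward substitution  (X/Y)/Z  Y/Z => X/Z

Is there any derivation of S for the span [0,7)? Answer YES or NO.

NP/N NP/N N (S\(NP/N))\NP N\S PP\N PP\PP
CKY chart[0,7] = {PP}; S ∉ chart

NO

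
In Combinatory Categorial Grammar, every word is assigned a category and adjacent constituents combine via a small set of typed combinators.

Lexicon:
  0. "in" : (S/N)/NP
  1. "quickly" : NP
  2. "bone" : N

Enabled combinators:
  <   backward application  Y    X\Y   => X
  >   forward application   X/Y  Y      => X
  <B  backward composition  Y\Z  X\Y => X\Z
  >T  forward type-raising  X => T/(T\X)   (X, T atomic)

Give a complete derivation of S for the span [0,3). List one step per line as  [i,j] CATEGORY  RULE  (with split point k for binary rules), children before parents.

[0,3] S   >
  [0,2] S/N   >
    [0,1] "in" : (S/N)/NP
    [1,2] "quickly" : NP
  [2,3] "bone" : N

[0,1] (S/N)/NP  lex  "in"
[1,2] NP  lex  "quickly"
[0,2] S/N  >  k=1
[2,3] N  lex  "bone"
[0,3] S  >  k=2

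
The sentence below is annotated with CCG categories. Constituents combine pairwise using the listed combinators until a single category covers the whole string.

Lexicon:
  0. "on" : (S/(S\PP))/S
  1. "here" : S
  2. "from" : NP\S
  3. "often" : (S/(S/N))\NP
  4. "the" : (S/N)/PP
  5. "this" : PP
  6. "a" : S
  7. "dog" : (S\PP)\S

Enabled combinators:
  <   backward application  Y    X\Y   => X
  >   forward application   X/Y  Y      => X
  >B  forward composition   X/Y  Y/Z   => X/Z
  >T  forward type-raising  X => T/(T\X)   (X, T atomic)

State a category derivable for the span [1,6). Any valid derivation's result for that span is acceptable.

[0,8] S   >
  [0,6] S/(S\PP)   >
    [0,1] "on" : (S/(S\PP))/S
    [1,6] S   >
      [1,4] S/(S/N)   <
        [1,3] NP   >
          [1,2] NP/(NP\S)   >T
            [1,2] "here" : S
          [2,3] "from" : NP\S
        [3,4] "often" : (S/(S/N))\NP
      [4,6] S/N   >
        [4,5] "the" : (S/N)/PP
        [5,6] "this" : PP
  [6,8] S\PP   <
    [6,7] "a" : S
    [7,8] "dog" : (S\PP)\S

S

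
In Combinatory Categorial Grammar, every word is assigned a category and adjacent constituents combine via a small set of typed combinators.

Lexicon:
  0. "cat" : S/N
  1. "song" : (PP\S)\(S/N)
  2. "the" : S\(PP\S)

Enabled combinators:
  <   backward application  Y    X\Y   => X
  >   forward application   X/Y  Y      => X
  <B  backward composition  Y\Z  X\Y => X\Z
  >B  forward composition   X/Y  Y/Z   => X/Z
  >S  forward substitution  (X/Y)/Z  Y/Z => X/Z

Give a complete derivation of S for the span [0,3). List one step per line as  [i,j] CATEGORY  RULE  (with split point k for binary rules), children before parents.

[0,3] S   <
  [0,2] PP\S   <
    [0,1] "cat" : S/N
    [1,2] "song" : (PP\S)\(S/N)
  [2,3] "the" : S\(PP\S)

[0,1] S/N  lex  "cat"
[1,2] (PP\S)\(S/N)  lex  "song"
[0,2] PP\S  <  k=1
[2,3] S\(PP\S)  lex  "the"
[0,3] S  <  k=2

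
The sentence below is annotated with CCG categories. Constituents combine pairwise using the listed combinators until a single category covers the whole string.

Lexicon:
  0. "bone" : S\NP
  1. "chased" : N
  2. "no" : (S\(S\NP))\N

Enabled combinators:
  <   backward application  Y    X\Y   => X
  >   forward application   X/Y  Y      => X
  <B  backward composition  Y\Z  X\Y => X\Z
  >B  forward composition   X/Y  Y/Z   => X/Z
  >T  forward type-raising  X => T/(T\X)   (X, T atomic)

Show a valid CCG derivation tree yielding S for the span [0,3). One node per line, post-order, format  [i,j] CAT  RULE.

[0,1] S\NP  lex  "bone"
[1,2] N  lex  "chased"
[2,3] (S\(S\NP))\N  lex  "no"
[1,3] S\(S\NP)  <  k=2
[0,3] S  <  k=1

[0,3] S   <
  [0,1] "bone" : S\NP
  [1,3] S\(S\NP)   <
    [1,2] "chased" : N
    [2,3] "no" : (S\(S\NP))\N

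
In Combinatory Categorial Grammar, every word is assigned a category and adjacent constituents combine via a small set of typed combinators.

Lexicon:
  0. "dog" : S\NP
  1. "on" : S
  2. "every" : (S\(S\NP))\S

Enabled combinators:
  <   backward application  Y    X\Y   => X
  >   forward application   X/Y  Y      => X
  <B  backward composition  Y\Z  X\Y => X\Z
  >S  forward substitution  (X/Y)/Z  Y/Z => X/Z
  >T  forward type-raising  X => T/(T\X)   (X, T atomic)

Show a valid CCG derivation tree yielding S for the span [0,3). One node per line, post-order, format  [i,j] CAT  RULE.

[0,1] S\NP  lex  "dog"
[1,2] S  lex  "on"
[2,3] (S\(S\NP))\S  lex  "every"
[1,3] S\(S\NP)  <  k=2
[0,3] S  <  k=1

[0,3] S   <
  [0,1] "dog" : S\NP
  [1,3] S\(S\NP)   <
    [1,2] "on" : S
    [2,3] "every" : (S\(S\NP))\S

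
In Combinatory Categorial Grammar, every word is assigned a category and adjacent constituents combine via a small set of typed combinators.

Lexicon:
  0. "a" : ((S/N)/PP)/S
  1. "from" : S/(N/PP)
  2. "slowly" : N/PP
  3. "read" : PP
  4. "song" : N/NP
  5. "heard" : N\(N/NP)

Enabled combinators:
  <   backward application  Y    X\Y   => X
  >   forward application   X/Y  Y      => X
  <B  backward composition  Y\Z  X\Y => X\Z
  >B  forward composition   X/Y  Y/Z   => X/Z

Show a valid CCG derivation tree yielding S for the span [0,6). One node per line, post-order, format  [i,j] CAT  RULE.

[0,1] ((S/N)/PP)/S  lex  "a"
[1,2] S/(N/PP)  lex  "from"
[2,3] N/PP  lex  "slowly"
[1,3] S  >  k=2
[0,3] (S/N)/PP  >  k=1
[3,4] PP  lex  "read"
[0,4] S/N  >  k=3
[4,5] N/NP  lex  "song"
[5,6] N\(N/NP)  lex  "heard"
[4,6] N  <  k=5
[0,6] S  >  k=4

[0,6] S   >
  [0,4] S/N   >
    [0,3] (S/N)/PP   >
      [0,1] "a" : ((S/N)/PP)/S
      [1,3] S   >
        [1,2] "from" : S/(N/PP)
        [2,3] "slowly" : N/PP
    [3,4] "read" : PP
  [4,6] N   <
    [4,5] "song" : N/NP
    [5,6] "heard" : N\(N/NP)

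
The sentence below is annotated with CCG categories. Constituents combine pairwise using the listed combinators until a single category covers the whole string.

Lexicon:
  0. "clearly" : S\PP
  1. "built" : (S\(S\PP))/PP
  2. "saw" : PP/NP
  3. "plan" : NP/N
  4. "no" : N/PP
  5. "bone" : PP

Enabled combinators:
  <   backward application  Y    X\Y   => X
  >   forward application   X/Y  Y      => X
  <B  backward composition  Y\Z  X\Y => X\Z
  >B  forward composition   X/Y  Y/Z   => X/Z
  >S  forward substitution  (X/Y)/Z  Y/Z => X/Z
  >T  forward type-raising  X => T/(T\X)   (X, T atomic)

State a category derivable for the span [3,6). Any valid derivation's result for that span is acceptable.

NP

[0,6] S   <
  [0,1] "clearly" : S\PP
  [1,6] S\(S\PP)   >
    [1,2] "built" : (S\(S\PP))/PP
    [2,6] PP   >
      [2,3] "saw" : PP/NP
      [3,6] NP   >
        [3,4] "plan" : NP/N
        [4,6] N   >
          [4,5] "no" : N/PP
          [5,6] "bone" : PP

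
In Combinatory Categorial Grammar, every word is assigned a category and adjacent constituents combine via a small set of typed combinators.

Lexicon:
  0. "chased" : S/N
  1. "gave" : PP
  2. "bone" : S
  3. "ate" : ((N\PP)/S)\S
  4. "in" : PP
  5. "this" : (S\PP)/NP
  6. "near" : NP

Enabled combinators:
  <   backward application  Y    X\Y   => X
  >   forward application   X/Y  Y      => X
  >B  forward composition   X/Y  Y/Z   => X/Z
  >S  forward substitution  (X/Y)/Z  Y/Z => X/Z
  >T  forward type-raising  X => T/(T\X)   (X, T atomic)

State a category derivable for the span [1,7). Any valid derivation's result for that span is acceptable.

[0,7] S   >
  [0,1] "chased" : S/N
  [1,7] N   <
    [1,2] "gave" : PP
    [2,7] N\PP   >
      [2,4] (N\PP)/S   <
        [2,3] "bone" : S
        [3,4] "ate" : ((N\PP)/S)\S
      [4,7] S   >
        [4,5] S/(S\PP)   >T
          [4,5] "in" : PP
        [5,7] S\PP   >
          [5,6] "this" : (S\PP)/NP
          [6,7] "near" : NP

N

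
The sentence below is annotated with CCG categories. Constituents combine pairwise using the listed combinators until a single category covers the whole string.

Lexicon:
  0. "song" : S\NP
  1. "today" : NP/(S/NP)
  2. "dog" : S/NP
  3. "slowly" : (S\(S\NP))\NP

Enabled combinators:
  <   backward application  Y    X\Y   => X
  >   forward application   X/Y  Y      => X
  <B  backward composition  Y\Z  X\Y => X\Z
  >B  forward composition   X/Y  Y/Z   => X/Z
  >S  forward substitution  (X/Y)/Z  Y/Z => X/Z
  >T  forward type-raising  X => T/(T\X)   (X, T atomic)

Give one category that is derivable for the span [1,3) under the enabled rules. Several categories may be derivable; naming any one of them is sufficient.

[0,4] S   <
  [0,1] "song" : S\NP
  [1,4] S\(S\NP)   <
    [1,3] NP   >
      [1,2] "today" : NP/(S/NP)
      [2,3] "dog" : S/NP
    [3,4] "slowly" : (S\(S\NP))\NP

NP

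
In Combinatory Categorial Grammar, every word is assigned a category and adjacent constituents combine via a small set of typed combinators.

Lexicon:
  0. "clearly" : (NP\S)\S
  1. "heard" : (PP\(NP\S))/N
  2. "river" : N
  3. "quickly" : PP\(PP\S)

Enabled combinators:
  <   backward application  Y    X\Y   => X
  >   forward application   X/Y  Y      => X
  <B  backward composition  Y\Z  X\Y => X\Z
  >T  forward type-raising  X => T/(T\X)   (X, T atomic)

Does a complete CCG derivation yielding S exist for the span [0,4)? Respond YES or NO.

NO

(NP\S)\S (PP\(NP\S))/N N PP\(PP\S)
CKY chart[0,4] = {N/(N\PP), NP/(NP\PP), PP, PP/(PP\PP), S/(S\PP)}; S ∉ chart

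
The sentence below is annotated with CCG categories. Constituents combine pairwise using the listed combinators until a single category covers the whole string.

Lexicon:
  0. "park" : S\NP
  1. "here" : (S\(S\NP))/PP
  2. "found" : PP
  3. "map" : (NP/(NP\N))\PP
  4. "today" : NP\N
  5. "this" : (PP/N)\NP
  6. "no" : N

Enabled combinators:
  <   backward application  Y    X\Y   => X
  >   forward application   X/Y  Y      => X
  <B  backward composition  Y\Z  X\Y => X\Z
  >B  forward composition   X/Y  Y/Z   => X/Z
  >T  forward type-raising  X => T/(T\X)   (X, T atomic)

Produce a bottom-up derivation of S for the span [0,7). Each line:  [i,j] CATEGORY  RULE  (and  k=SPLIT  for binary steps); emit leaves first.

[0,1] S\NP  lex  "park"
[1,2] (S\(S\NP))/PP  lex  "here"
[2,3] PP  lex  "found"
[3,4] (NP/(NP\N))\PP  lex  "map"
[2,4] NP/(NP\N)  <  k=3
[4,5] NP\N  lex  "today"
[2,5] NP  >  k=4
[5,6] (PP/N)\NP  lex  "this"
[2,6] PP/N  <  k=5
[6,7] N  lex  "no"
[2,7] PP  >  k=6
[1,7] S\(S\NP)  >  k=2
[0,7] S  <  k=1

[0,7] S   <
  [0,1] "park" : S\NP
  [1,7] S\(S\NP)   >
    [1,2] "here" : (S\(S\NP))/PP
    [2,7] PP   >
      [2,6] PP/N   <
        [2,5] NP   >
          [2,4] NP/(NP\N)   <
            [2,3] "found" : PP
            [3,4] "map" : (NP/(NP\N))\PP
          [4,5] "today" : NP\N
        [5,6] "this" : (PP/N)\NP
      [6,7] "no" : N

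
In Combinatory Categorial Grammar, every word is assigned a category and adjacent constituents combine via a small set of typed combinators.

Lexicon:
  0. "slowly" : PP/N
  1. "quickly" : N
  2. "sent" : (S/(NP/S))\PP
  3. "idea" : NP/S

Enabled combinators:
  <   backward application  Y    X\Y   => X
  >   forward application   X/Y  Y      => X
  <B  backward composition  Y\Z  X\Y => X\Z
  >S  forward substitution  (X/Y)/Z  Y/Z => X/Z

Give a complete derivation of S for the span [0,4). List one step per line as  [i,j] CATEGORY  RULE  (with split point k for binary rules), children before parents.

[0,1] PP/N  lex  "slowly"
[1,2] N  lex  "quickly"
[0,2] PP  >  k=1
[2,3] (S/(NP/S))\PP  lex  "sent"
[0,3] S/(NP/S)  <  k=2
[3,4] NP/S  lex  "idea"
[0,4] S  >  k=3

[0,4] S   >
  [0,3] S/(NP/S)   <
    [0,2] PP   >
      [0,1] "slowly" : PP/N
      [1,2] "quickly" : N
    [2,3] "sent" : (S/(NP/S))\PP
  [3,4] "idea" : NP/S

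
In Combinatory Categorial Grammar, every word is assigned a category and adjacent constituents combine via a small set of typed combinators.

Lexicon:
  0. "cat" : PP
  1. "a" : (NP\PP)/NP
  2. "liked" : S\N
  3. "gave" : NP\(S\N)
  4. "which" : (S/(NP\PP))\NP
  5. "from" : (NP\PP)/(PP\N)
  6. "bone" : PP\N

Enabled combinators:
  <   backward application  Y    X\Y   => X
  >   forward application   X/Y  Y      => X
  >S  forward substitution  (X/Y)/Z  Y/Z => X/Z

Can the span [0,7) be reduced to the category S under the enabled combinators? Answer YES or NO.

YES

[0,7] S   >
  [0,5] S/(NP\PP)   <
    [0,4] NP   <
      [0,1] "cat" : PP
      [1,4] NP\PP   >
        [1,2] "a" : (NP\PP)/NP
        [2,4] NP   <
          [2,3] "liked" : S\N
          [3,4] "gave" : NP\(S\N)
    [4,5] "which" : (S/(NP\PP))\NP
  [5,7] NP\PP   >
    [5,6] "from" : (NP\PP)/(PP\N)
    [6,7] "bone" : PP\N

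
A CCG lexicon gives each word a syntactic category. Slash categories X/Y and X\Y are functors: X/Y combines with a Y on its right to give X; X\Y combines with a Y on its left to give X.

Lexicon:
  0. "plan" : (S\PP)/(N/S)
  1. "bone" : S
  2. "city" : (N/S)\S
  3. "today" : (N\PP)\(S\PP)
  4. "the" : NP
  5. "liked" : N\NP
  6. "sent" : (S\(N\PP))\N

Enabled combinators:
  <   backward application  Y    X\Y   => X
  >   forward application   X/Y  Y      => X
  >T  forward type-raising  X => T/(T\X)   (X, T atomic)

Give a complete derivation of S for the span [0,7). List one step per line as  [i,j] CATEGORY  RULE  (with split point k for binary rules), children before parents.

[0,1] (S\PP)/(N/S)  lex  "plan"
[1,2] S  lex  "bone"
[2,3] (N/S)\S  lex  "city"
[1,3] N/S  <  k=2
[0,3] S\PP  >  k=1
[3,4] (N\PP)\(S\PP)  lex  "today"
[0,4] N\PP  <  k=3
[4,5] NP  lex  "the"
[5,6] N\NP  lex  "liked"
[4,6] N  <  k=5
[6,7] (S\(N\PP))\N  lex  "sent"
[4,7] S\(N\PP)  <  k=6
[0,7] S  <  k=4

[0,7] S   <
  [0,4] N\PP   <
    [0,3] S\PP   >
      [0,1] "plan" : (S\PP)/(N/S)
      [1,3] N/S   <
        [1,2] "bone" : S
        [2,3] "city" : (N/S)\S
    [3,4] "today" : (N\PP)\(S\PP)
  [4,7] S\(N\PP)   <
    [4,6] N   <
      [4,5] "the" : NP
      [5,6] "liked" : N\NP
    [6,7] "sent" : (S\(N\PP))\N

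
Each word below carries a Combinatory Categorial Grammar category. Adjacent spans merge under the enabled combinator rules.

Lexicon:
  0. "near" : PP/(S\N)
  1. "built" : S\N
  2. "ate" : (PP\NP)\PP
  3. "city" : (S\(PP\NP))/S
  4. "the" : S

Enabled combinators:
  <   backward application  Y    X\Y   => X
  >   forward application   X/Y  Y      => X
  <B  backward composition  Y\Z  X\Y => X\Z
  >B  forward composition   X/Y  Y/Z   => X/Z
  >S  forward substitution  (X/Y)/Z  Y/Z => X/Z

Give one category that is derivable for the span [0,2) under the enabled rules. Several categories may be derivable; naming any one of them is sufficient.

[0,5] S   <
  [0,2] PP   >
    [0,1] "near" : PP/(S\N)
    [1,2] "built" : S\N
  [2,5] S\PP   <B
    [2,3] "ate" : (PP\NP)\PP
    [3,5] S\(PP\NP)   >
      [3,4] "city" : (S\(PP\NP))/S
      [4,5] "the" : S

PP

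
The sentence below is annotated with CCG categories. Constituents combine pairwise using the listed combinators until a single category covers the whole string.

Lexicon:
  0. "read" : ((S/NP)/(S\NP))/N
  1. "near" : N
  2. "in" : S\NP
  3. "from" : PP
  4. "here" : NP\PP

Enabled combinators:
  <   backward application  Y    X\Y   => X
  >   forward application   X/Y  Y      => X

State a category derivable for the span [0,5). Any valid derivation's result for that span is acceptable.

[0,5] S   >
  [0,3] S/NP   >
    [0,2] (S/NP)/(S\NP)   >
      [0,1] "read" : ((S/NP)/(S\NP))/N
      [1,2] "near" : N
    [2,3] "in" : S\NP
  [3,5] NP   <
    [3,4] "from" : PP
    [4,5] "here" : NP\PP

S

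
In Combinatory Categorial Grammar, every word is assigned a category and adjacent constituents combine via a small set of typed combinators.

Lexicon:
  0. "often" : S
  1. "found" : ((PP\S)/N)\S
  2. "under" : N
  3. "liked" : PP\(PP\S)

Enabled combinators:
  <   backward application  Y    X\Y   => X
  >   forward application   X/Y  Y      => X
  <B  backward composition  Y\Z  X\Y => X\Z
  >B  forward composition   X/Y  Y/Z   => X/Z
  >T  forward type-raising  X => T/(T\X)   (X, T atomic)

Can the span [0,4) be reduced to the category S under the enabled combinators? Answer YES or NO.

S ((PP\S)/N)\S N PP\(PP\S)
CKY chart[0,4] = {N/(N\PP), NP/(NP\PP), PP, PP/(PP\PP), S/(S\PP)}; S ∉ chart

NO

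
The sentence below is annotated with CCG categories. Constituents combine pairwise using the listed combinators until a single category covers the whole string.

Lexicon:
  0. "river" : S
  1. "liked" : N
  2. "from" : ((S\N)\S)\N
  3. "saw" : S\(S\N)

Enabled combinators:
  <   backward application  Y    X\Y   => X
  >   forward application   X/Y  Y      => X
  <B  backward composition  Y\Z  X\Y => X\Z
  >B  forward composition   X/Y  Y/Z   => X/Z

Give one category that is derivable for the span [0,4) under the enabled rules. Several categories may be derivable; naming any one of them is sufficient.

[0,4] S   <
  [0,3] S\N   <
    [0,1] "river" : S
    [1,3] (S\N)\S   <
      [1,2] "liked" : N
      [2,3] "from" : ((S\N)\S)\N
  [3,4] "saw" : S\(S\N)

S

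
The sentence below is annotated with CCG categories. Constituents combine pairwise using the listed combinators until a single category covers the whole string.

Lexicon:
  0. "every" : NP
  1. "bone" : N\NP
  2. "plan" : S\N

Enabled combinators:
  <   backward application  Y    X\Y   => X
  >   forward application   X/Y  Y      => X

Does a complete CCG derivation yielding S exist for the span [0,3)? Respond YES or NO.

YES

[0,3] S   <
  [0,2] N   <
    [0,1] "every" : NP
    [1,2] "bone" : N\NP
  [2,3] "plan" : S\N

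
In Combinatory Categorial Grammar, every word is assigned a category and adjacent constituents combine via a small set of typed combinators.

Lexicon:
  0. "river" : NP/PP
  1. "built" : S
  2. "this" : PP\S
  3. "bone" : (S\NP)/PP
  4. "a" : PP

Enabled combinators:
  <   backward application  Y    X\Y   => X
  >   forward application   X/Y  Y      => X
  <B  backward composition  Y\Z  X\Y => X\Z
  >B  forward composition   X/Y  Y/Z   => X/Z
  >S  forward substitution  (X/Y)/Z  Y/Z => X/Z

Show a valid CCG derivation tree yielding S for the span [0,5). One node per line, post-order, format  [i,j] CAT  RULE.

[0,1] NP/PP  lex  "river"
[1,2] S  lex  "built"
[2,3] PP\S  lex  "this"
[1,3] PP  <  k=2
[0,3] NP  >  k=1
[3,4] (S\NP)/PP  lex  "bone"
[4,5] PP  lex  "a"
[3,5] S\NP  >  k=4
[0,5] S  <  k=3

[0,5] S   <
  [0,3] NP   >
    [0,1] "river" : NP/PP
    [1,3] PP   <
      [1,2] "built" : S
      [2,3] "this" : PP\S
  [3,5] S\NP   >
    [3,4] "bone" : (S\NP)/PP
    [4,5] "a" : PP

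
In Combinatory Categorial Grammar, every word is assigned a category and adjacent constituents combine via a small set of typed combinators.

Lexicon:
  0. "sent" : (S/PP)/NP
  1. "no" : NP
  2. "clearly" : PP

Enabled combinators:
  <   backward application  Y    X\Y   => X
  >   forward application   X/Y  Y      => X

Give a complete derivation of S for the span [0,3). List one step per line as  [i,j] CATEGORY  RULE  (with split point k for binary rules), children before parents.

[0,1] (S/PP)/NP  lex  "sent"
[1,2] NP  lex  "no"
[0,2] S/PP  >  k=1
[2,3] PP  lex  "clearly"
[0,3] S  >  k=2

[0,3] S   >
  [0,2] S/PP   >
    [0,1] "sent" : (S/PP)/NP
    [1,2] "no" : NP
  [2,3] "clearly" : PP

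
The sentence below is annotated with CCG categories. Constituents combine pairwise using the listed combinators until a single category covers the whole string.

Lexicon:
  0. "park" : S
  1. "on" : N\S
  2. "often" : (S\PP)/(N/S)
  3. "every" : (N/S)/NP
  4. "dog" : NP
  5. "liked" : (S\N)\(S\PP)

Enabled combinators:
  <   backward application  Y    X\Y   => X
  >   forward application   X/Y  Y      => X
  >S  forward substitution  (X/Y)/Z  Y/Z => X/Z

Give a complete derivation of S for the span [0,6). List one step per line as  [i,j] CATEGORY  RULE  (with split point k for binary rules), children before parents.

[0,6] S   <
  [0,2] N   <
    [0,1] "park" : S
    [1,2] "on" : N\S
  [2,6] S\N   <
    [2,5] S\PP   >
      [2,3] "often" : (S\PP)/(N/S)
      [3,5] N/S   >
        [3,4] "every" : (N/S)/NP
        [4,5] "dog" : NP
    [5,6] "liked" : (S\N)\(S\PP)

[0,1] S  lex  "park"
[1,2] N\S  lex  "on"
[0,2] N  <  k=1
[2,3] (S\PP)/(N/S)  lex  "often"
[3,4] (N/S)/NP  lex  "every"
[4,5] NP  lex  "dog"
[3,5] N/S  >  k=4
[2,5] S\PP  >  k=3
[5,6] (S\N)\(S\PP)  lex  "liked"
[2,6] S\N  <  k=5
[0,6] S  <  k=2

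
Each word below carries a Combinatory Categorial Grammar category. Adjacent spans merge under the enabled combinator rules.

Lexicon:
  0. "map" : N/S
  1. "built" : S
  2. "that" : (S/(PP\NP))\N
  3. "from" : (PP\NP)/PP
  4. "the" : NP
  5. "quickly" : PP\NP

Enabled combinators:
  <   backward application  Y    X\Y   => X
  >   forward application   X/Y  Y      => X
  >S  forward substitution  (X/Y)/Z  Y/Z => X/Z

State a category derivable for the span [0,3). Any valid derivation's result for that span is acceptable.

S/(PP\NP)

[0,6] S   >
  [0,3] S/(PP\NP)   <
    [0,2] N   >
      [0,1] "map" : N/S
      [1,2] "built" : S
    [2,3] "that" : (S/(PP\NP))\N
  [3,6] PP\NP   >
    [3,4] "from" : (PP\NP)/PP
    [4,6] PP   <
      [4,5] "the" : NP
      [5,6] "quickly" : PP\NP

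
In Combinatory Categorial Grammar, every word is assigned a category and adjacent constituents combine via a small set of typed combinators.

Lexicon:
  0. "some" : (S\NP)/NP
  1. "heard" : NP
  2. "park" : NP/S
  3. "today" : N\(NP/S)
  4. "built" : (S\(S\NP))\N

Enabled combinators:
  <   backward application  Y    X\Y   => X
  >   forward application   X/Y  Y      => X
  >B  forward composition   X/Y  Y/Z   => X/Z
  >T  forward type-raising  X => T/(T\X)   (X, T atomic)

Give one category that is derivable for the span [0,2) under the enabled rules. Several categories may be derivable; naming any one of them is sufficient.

S\NP

[0,5] S   <
  [0,2] S\NP   >
    [0,1] "some" : (S\NP)/NP
    [1,2] "heard" : NP
  [2,5] S\(S\NP)   <
    [2,4] N   <
      [2,3] "park" : NP/S
      [3,4] "today" : N\(NP/S)
    [4,5] "built" : (S\(S\NP))\N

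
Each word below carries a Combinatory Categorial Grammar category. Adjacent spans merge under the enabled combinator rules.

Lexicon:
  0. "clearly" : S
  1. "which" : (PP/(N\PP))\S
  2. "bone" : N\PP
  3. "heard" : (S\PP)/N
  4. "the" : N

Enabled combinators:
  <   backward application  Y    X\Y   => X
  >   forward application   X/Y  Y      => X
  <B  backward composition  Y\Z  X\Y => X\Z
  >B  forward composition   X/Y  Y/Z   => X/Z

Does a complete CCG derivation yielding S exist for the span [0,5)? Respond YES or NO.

YES

[0,5] S   <
  [0,3] PP   >
    [0,2] PP/(N\PP)   <
      [0,1] "clearly" : S
      [1,2] "which" : (PP/(N\PP))\S
    [2,3] "bone" : N\PP
  [3,5] S\PP   >
    [3,4] "heard" : (S\PP)/N
    [4,5] "the" : N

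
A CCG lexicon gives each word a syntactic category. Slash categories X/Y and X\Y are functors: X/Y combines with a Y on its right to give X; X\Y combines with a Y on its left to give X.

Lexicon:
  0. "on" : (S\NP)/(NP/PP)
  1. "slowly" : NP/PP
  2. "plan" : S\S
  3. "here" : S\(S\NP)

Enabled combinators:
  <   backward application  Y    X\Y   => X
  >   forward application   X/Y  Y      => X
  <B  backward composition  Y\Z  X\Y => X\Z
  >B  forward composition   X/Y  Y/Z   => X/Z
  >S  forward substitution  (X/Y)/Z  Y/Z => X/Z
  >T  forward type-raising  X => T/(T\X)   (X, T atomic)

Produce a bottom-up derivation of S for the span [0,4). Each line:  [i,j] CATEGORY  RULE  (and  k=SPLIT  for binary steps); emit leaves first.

[0,4] S   <
  [0,3] S\NP   <B
    [0,2] S\NP   >
      [0,1] "on" : (S\NP)/(NP/PP)
      [1,2] "slowly" : NP/PP
    [2,3] "plan" : S\S
  [3,4] "here" : S\(S\NP)

[0,1] (S\NP)/(NP/PP)  lex  "on"
[1,2] NP/PP  lex  "slowly"
[0,2] S\NP  >  k=1
[2,3] S\S  lex  "plan"
[0,3] S\NP  <B  k=2
[3,4] S\(S\NP)  lex  "here"
[0,4] S  <  k=3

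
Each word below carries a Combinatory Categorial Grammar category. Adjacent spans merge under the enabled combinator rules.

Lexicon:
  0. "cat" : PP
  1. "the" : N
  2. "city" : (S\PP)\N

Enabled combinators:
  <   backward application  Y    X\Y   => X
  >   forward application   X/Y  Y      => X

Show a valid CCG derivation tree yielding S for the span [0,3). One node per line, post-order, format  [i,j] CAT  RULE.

[0,1] PP  lex  "cat"
[1,2] N  lex  "the"
[2,3] (S\PP)\N  lex  "city"
[1,3] S\PP  <  k=2
[0,3] S  <  k=1

[0,3] S   <
  [0,1] "cat" : PP
  [1,3] S\PP   <
    [1,2] "the" : N
    [2,3] "city" : (S\PP)\N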